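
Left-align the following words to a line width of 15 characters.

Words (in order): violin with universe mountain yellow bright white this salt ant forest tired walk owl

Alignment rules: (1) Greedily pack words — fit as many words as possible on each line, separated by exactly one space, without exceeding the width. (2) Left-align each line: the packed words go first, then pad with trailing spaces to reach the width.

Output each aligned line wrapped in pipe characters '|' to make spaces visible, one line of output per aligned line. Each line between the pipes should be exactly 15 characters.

Line 1: ['violin', 'with'] (min_width=11, slack=4)
Line 2: ['universe'] (min_width=8, slack=7)
Line 3: ['mountain', 'yellow'] (min_width=15, slack=0)
Line 4: ['bright', 'white'] (min_width=12, slack=3)
Line 5: ['this', 'salt', 'ant'] (min_width=13, slack=2)
Line 6: ['forest', 'tired'] (min_width=12, slack=3)
Line 7: ['walk', 'owl'] (min_width=8, slack=7)

Answer: |violin with    |
|universe       |
|mountain yellow|
|bright white   |
|this salt ant  |
|forest tired   |
|walk owl       |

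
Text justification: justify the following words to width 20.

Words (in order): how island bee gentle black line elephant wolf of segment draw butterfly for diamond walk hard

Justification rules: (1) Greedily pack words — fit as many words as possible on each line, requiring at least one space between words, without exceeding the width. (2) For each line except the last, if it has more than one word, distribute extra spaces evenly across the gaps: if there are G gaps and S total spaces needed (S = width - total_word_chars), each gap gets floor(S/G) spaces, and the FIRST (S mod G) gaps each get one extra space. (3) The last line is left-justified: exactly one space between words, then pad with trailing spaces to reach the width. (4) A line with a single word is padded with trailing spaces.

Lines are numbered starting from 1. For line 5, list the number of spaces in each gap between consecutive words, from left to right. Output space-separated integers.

Answer: 8

Derivation:
Line 1: ['how', 'island', 'bee'] (min_width=14, slack=6)
Line 2: ['gentle', 'black', 'line'] (min_width=17, slack=3)
Line 3: ['elephant', 'wolf', 'of'] (min_width=16, slack=4)
Line 4: ['segment', 'draw'] (min_width=12, slack=8)
Line 5: ['butterfly', 'for'] (min_width=13, slack=7)
Line 6: ['diamond', 'walk', 'hard'] (min_width=17, slack=3)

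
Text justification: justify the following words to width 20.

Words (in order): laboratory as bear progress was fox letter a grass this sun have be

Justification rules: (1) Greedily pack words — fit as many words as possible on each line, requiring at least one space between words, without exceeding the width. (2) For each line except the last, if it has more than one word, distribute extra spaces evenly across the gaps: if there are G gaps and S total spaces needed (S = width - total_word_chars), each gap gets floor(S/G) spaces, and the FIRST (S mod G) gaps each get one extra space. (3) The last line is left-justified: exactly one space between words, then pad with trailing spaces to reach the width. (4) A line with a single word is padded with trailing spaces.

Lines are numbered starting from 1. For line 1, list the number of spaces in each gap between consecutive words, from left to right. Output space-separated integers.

Answer: 2 2

Derivation:
Line 1: ['laboratory', 'as', 'bear'] (min_width=18, slack=2)
Line 2: ['progress', 'was', 'fox'] (min_width=16, slack=4)
Line 3: ['letter', 'a', 'grass', 'this'] (min_width=19, slack=1)
Line 4: ['sun', 'have', 'be'] (min_width=11, slack=9)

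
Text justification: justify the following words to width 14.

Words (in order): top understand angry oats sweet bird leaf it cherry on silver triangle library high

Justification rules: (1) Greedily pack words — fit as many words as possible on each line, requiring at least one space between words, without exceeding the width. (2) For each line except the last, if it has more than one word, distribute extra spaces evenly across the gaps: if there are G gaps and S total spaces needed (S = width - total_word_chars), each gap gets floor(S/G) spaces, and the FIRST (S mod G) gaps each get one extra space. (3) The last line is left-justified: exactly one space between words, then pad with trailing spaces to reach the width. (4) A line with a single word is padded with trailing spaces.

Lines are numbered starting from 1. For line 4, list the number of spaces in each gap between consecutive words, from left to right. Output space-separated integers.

Line 1: ['top', 'understand'] (min_width=14, slack=0)
Line 2: ['angry', 'oats'] (min_width=10, slack=4)
Line 3: ['sweet', 'bird'] (min_width=10, slack=4)
Line 4: ['leaf', 'it', 'cherry'] (min_width=14, slack=0)
Line 5: ['on', 'silver'] (min_width=9, slack=5)
Line 6: ['triangle'] (min_width=8, slack=6)
Line 7: ['library', 'high'] (min_width=12, slack=2)

Answer: 1 1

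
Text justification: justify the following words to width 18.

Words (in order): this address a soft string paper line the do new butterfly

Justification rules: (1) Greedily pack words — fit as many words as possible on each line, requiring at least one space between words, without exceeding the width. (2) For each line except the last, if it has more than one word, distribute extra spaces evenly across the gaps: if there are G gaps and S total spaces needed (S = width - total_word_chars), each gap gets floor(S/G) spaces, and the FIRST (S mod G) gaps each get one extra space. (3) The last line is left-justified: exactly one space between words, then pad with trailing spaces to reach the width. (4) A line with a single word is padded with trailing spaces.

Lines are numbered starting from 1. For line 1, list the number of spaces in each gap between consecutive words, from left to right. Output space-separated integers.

Line 1: ['this', 'address', 'a'] (min_width=14, slack=4)
Line 2: ['soft', 'string', 'paper'] (min_width=17, slack=1)
Line 3: ['line', 'the', 'do', 'new'] (min_width=15, slack=3)
Line 4: ['butterfly'] (min_width=9, slack=9)

Answer: 3 3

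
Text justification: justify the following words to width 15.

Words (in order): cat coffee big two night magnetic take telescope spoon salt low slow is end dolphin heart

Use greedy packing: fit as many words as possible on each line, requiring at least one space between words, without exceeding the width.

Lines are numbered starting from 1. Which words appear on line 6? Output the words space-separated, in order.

Line 1: ['cat', 'coffee', 'big'] (min_width=14, slack=1)
Line 2: ['two', 'night'] (min_width=9, slack=6)
Line 3: ['magnetic', 'take'] (min_width=13, slack=2)
Line 4: ['telescope', 'spoon'] (min_width=15, slack=0)
Line 5: ['salt', 'low', 'slow'] (min_width=13, slack=2)
Line 6: ['is', 'end', 'dolphin'] (min_width=14, slack=1)
Line 7: ['heart'] (min_width=5, slack=10)

Answer: is end dolphin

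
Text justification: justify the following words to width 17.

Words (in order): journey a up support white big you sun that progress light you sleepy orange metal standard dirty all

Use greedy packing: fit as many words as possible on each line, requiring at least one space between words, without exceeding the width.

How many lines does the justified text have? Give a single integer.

Answer: 7

Derivation:
Line 1: ['journey', 'a', 'up'] (min_width=12, slack=5)
Line 2: ['support', 'white', 'big'] (min_width=17, slack=0)
Line 3: ['you', 'sun', 'that'] (min_width=12, slack=5)
Line 4: ['progress', 'light'] (min_width=14, slack=3)
Line 5: ['you', 'sleepy', 'orange'] (min_width=17, slack=0)
Line 6: ['metal', 'standard'] (min_width=14, slack=3)
Line 7: ['dirty', 'all'] (min_width=9, slack=8)
Total lines: 7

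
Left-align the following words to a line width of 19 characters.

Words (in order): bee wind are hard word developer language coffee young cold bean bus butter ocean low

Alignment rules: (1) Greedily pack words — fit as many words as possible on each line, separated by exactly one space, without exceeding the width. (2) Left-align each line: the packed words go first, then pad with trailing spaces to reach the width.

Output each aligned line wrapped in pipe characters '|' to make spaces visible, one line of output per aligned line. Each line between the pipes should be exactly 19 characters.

Answer: |bee wind are hard  |
|word developer     |
|language coffee    |
|young cold bean bus|
|butter ocean low   |

Derivation:
Line 1: ['bee', 'wind', 'are', 'hard'] (min_width=17, slack=2)
Line 2: ['word', 'developer'] (min_width=14, slack=5)
Line 3: ['language', 'coffee'] (min_width=15, slack=4)
Line 4: ['young', 'cold', 'bean', 'bus'] (min_width=19, slack=0)
Line 5: ['butter', 'ocean', 'low'] (min_width=16, slack=3)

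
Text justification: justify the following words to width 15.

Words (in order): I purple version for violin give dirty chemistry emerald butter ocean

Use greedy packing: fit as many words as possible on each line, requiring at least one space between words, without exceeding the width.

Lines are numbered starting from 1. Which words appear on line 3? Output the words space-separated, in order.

Line 1: ['I', 'purple'] (min_width=8, slack=7)
Line 2: ['version', 'for'] (min_width=11, slack=4)
Line 3: ['violin', 'give'] (min_width=11, slack=4)
Line 4: ['dirty', 'chemistry'] (min_width=15, slack=0)
Line 5: ['emerald', 'butter'] (min_width=14, slack=1)
Line 6: ['ocean'] (min_width=5, slack=10)

Answer: violin give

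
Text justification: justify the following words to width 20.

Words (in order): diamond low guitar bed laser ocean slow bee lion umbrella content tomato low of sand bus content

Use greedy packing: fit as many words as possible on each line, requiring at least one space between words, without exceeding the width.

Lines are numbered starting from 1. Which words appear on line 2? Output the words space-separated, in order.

Line 1: ['diamond', 'low', 'guitar'] (min_width=18, slack=2)
Line 2: ['bed', 'laser', 'ocean', 'slow'] (min_width=20, slack=0)
Line 3: ['bee', 'lion', 'umbrella'] (min_width=17, slack=3)
Line 4: ['content', 'tomato', 'low'] (min_width=18, slack=2)
Line 5: ['of', 'sand', 'bus', 'content'] (min_width=19, slack=1)

Answer: bed laser ocean slow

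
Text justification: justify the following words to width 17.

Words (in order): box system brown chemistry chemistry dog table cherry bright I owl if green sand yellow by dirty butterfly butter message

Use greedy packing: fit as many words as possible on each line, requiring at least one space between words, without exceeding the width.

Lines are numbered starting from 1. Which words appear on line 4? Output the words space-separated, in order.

Answer: table cherry

Derivation:
Line 1: ['box', 'system', 'brown'] (min_width=16, slack=1)
Line 2: ['chemistry'] (min_width=9, slack=8)
Line 3: ['chemistry', 'dog'] (min_width=13, slack=4)
Line 4: ['table', 'cherry'] (min_width=12, slack=5)
Line 5: ['bright', 'I', 'owl', 'if'] (min_width=15, slack=2)
Line 6: ['green', 'sand', 'yellow'] (min_width=17, slack=0)
Line 7: ['by', 'dirty'] (min_width=8, slack=9)
Line 8: ['butterfly', 'butter'] (min_width=16, slack=1)
Line 9: ['message'] (min_width=7, slack=10)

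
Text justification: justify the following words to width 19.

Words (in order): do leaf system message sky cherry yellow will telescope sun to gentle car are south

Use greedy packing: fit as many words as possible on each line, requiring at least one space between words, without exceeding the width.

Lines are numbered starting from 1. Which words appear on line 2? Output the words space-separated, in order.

Answer: message sky cherry

Derivation:
Line 1: ['do', 'leaf', 'system'] (min_width=14, slack=5)
Line 2: ['message', 'sky', 'cherry'] (min_width=18, slack=1)
Line 3: ['yellow', 'will'] (min_width=11, slack=8)
Line 4: ['telescope', 'sun', 'to'] (min_width=16, slack=3)
Line 5: ['gentle', 'car', 'are'] (min_width=14, slack=5)
Line 6: ['south'] (min_width=5, slack=14)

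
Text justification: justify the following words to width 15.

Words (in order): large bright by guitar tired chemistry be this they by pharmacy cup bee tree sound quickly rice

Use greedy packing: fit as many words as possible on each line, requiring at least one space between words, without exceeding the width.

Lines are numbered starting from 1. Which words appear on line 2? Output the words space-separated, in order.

Line 1: ['large', 'bright', 'by'] (min_width=15, slack=0)
Line 2: ['guitar', 'tired'] (min_width=12, slack=3)
Line 3: ['chemistry', 'be'] (min_width=12, slack=3)
Line 4: ['this', 'they', 'by'] (min_width=12, slack=3)
Line 5: ['pharmacy', 'cup'] (min_width=12, slack=3)
Line 6: ['bee', 'tree', 'sound'] (min_width=14, slack=1)
Line 7: ['quickly', 'rice'] (min_width=12, slack=3)

Answer: guitar tired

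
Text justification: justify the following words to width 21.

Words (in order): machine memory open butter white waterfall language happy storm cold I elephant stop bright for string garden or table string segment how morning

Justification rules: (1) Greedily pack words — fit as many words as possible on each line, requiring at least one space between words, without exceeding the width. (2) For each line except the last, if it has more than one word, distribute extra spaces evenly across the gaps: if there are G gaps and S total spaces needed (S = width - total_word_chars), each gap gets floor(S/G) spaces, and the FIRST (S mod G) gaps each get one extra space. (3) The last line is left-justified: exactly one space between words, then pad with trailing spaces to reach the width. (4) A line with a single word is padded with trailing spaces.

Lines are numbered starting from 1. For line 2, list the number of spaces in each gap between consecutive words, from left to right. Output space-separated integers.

Line 1: ['machine', 'memory', 'open'] (min_width=19, slack=2)
Line 2: ['butter', 'white'] (min_width=12, slack=9)
Line 3: ['waterfall', 'language'] (min_width=18, slack=3)
Line 4: ['happy', 'storm', 'cold', 'I'] (min_width=18, slack=3)
Line 5: ['elephant', 'stop', 'bright'] (min_width=20, slack=1)
Line 6: ['for', 'string', 'garden', 'or'] (min_width=20, slack=1)
Line 7: ['table', 'string', 'segment'] (min_width=20, slack=1)
Line 8: ['how', 'morning'] (min_width=11, slack=10)

Answer: 10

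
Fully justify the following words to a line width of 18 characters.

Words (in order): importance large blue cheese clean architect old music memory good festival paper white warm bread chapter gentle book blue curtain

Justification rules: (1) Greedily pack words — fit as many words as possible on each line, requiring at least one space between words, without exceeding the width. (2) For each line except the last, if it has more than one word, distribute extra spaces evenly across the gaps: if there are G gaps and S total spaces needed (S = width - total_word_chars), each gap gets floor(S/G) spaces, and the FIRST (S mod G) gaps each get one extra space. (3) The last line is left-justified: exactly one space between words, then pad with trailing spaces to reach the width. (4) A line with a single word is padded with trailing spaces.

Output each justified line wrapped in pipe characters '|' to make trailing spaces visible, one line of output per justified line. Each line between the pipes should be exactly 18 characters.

Line 1: ['importance', 'large'] (min_width=16, slack=2)
Line 2: ['blue', 'cheese', 'clean'] (min_width=17, slack=1)
Line 3: ['architect', 'old'] (min_width=13, slack=5)
Line 4: ['music', 'memory', 'good'] (min_width=17, slack=1)
Line 5: ['festival', 'paper'] (min_width=14, slack=4)
Line 6: ['white', 'warm', 'bread'] (min_width=16, slack=2)
Line 7: ['chapter', 'gentle'] (min_width=14, slack=4)
Line 8: ['book', 'blue', 'curtain'] (min_width=17, slack=1)

Answer: |importance   large|
|blue  cheese clean|
|architect      old|
|music  memory good|
|festival     paper|
|white  warm  bread|
|chapter     gentle|
|book blue curtain |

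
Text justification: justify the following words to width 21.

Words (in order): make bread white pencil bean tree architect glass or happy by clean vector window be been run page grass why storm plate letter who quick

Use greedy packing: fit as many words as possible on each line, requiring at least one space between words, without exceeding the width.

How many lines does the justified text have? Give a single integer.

Line 1: ['make', 'bread', 'white'] (min_width=16, slack=5)
Line 2: ['pencil', 'bean', 'tree'] (min_width=16, slack=5)
Line 3: ['architect', 'glass', 'or'] (min_width=18, slack=3)
Line 4: ['happy', 'by', 'clean', 'vector'] (min_width=21, slack=0)
Line 5: ['window', 'be', 'been', 'run'] (min_width=18, slack=3)
Line 6: ['page', 'grass', 'why', 'storm'] (min_width=20, slack=1)
Line 7: ['plate', 'letter', 'who'] (min_width=16, slack=5)
Line 8: ['quick'] (min_width=5, slack=16)
Total lines: 8

Answer: 8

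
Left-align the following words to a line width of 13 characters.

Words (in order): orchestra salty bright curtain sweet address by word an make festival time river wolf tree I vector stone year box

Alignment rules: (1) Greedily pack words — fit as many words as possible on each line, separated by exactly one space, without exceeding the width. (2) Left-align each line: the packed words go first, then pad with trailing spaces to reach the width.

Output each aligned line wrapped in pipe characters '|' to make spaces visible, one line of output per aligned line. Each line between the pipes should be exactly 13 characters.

Line 1: ['orchestra'] (min_width=9, slack=4)
Line 2: ['salty', 'bright'] (min_width=12, slack=1)
Line 3: ['curtain', 'sweet'] (min_width=13, slack=0)
Line 4: ['address', 'by'] (min_width=10, slack=3)
Line 5: ['word', 'an', 'make'] (min_width=12, slack=1)
Line 6: ['festival', 'time'] (min_width=13, slack=0)
Line 7: ['river', 'wolf'] (min_width=10, slack=3)
Line 8: ['tree', 'I', 'vector'] (min_width=13, slack=0)
Line 9: ['stone', 'year'] (min_width=10, slack=3)
Line 10: ['box'] (min_width=3, slack=10)

Answer: |orchestra    |
|salty bright |
|curtain sweet|
|address by   |
|word an make |
|festival time|
|river wolf   |
|tree I vector|
|stone year   |
|box          |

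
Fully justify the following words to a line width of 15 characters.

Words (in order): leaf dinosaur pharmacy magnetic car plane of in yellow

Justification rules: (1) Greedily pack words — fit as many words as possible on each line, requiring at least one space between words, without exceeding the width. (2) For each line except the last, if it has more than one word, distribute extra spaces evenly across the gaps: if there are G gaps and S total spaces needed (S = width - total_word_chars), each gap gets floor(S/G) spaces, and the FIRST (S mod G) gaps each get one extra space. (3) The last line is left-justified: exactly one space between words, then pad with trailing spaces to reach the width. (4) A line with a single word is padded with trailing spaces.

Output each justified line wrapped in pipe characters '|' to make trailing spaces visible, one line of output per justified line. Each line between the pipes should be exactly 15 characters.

Answer: |leaf   dinosaur|
|pharmacy       |
|magnetic    car|
|plane   of   in|
|yellow         |

Derivation:
Line 1: ['leaf', 'dinosaur'] (min_width=13, slack=2)
Line 2: ['pharmacy'] (min_width=8, slack=7)
Line 3: ['magnetic', 'car'] (min_width=12, slack=3)
Line 4: ['plane', 'of', 'in'] (min_width=11, slack=4)
Line 5: ['yellow'] (min_width=6, slack=9)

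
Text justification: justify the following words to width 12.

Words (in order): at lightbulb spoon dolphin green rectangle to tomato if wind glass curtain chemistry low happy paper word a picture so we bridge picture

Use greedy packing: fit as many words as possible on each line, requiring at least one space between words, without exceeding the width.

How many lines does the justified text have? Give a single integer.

Line 1: ['at', 'lightbulb'] (min_width=12, slack=0)
Line 2: ['spoon'] (min_width=5, slack=7)
Line 3: ['dolphin'] (min_width=7, slack=5)
Line 4: ['green'] (min_width=5, slack=7)
Line 5: ['rectangle', 'to'] (min_width=12, slack=0)
Line 6: ['tomato', 'if'] (min_width=9, slack=3)
Line 7: ['wind', 'glass'] (min_width=10, slack=2)
Line 8: ['curtain'] (min_width=7, slack=5)
Line 9: ['chemistry'] (min_width=9, slack=3)
Line 10: ['low', 'happy'] (min_width=9, slack=3)
Line 11: ['paper', 'word', 'a'] (min_width=12, slack=0)
Line 12: ['picture', 'so'] (min_width=10, slack=2)
Line 13: ['we', 'bridge'] (min_width=9, slack=3)
Line 14: ['picture'] (min_width=7, slack=5)
Total lines: 14

Answer: 14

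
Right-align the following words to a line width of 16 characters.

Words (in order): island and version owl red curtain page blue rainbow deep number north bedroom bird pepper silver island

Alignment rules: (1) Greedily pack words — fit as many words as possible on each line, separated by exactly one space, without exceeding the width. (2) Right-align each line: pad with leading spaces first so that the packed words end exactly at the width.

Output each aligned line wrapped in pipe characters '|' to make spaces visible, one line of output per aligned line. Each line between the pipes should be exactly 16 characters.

Answer: |      island and|
| version owl red|
|    curtain page|
|    blue rainbow|
|     deep number|
|   north bedroom|
|     bird pepper|
|   silver island|

Derivation:
Line 1: ['island', 'and'] (min_width=10, slack=6)
Line 2: ['version', 'owl', 'red'] (min_width=15, slack=1)
Line 3: ['curtain', 'page'] (min_width=12, slack=4)
Line 4: ['blue', 'rainbow'] (min_width=12, slack=4)
Line 5: ['deep', 'number'] (min_width=11, slack=5)
Line 6: ['north', 'bedroom'] (min_width=13, slack=3)
Line 7: ['bird', 'pepper'] (min_width=11, slack=5)
Line 8: ['silver', 'island'] (min_width=13, slack=3)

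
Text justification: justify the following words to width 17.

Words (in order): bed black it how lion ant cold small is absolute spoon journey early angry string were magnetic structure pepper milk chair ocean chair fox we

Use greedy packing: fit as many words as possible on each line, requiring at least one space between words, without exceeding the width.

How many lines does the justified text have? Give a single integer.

Answer: 10

Derivation:
Line 1: ['bed', 'black', 'it', 'how'] (min_width=16, slack=1)
Line 2: ['lion', 'ant', 'cold'] (min_width=13, slack=4)
Line 3: ['small', 'is', 'absolute'] (min_width=17, slack=0)
Line 4: ['spoon', 'journey'] (min_width=13, slack=4)
Line 5: ['early', 'angry'] (min_width=11, slack=6)
Line 6: ['string', 'were'] (min_width=11, slack=6)
Line 7: ['magnetic'] (min_width=8, slack=9)
Line 8: ['structure', 'pepper'] (min_width=16, slack=1)
Line 9: ['milk', 'chair', 'ocean'] (min_width=16, slack=1)
Line 10: ['chair', 'fox', 'we'] (min_width=12, slack=5)
Total lines: 10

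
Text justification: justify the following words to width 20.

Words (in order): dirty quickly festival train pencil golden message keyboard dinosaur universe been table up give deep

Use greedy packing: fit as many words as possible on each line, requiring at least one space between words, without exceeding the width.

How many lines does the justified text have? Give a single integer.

Line 1: ['dirty', 'quickly'] (min_width=13, slack=7)
Line 2: ['festival', 'train'] (min_width=14, slack=6)
Line 3: ['pencil', 'golden'] (min_width=13, slack=7)
Line 4: ['message', 'keyboard'] (min_width=16, slack=4)
Line 5: ['dinosaur', 'universe'] (min_width=17, slack=3)
Line 6: ['been', 'table', 'up', 'give'] (min_width=18, slack=2)
Line 7: ['deep'] (min_width=4, slack=16)
Total lines: 7

Answer: 7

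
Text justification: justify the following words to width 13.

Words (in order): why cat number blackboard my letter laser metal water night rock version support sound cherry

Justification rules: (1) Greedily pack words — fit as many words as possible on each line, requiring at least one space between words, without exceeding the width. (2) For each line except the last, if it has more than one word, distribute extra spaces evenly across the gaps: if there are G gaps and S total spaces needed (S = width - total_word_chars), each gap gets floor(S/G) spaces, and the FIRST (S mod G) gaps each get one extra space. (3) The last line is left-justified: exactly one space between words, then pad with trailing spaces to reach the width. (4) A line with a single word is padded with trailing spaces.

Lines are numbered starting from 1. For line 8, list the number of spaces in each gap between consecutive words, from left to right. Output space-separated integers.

Answer: 1

Derivation:
Line 1: ['why', 'cat'] (min_width=7, slack=6)
Line 2: ['number'] (min_width=6, slack=7)
Line 3: ['blackboard', 'my'] (min_width=13, slack=0)
Line 4: ['letter', 'laser'] (min_width=12, slack=1)
Line 5: ['metal', 'water'] (min_width=11, slack=2)
Line 6: ['night', 'rock'] (min_width=10, slack=3)
Line 7: ['version'] (min_width=7, slack=6)
Line 8: ['support', 'sound'] (min_width=13, slack=0)
Line 9: ['cherry'] (min_width=6, slack=7)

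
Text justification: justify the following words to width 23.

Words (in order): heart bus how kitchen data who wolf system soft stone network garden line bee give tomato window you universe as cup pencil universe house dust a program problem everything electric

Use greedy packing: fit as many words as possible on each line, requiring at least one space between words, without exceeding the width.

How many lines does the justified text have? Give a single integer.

Line 1: ['heart', 'bus', 'how', 'kitchen'] (min_width=21, slack=2)
Line 2: ['data', 'who', 'wolf', 'system'] (min_width=20, slack=3)
Line 3: ['soft', 'stone', 'network'] (min_width=18, slack=5)
Line 4: ['garden', 'line', 'bee', 'give'] (min_width=20, slack=3)
Line 5: ['tomato', 'window', 'you'] (min_width=17, slack=6)
Line 6: ['universe', 'as', 'cup', 'pencil'] (min_width=22, slack=1)
Line 7: ['universe', 'house', 'dust', 'a'] (min_width=21, slack=2)
Line 8: ['program', 'problem'] (min_width=15, slack=8)
Line 9: ['everything', 'electric'] (min_width=19, slack=4)
Total lines: 9

Answer: 9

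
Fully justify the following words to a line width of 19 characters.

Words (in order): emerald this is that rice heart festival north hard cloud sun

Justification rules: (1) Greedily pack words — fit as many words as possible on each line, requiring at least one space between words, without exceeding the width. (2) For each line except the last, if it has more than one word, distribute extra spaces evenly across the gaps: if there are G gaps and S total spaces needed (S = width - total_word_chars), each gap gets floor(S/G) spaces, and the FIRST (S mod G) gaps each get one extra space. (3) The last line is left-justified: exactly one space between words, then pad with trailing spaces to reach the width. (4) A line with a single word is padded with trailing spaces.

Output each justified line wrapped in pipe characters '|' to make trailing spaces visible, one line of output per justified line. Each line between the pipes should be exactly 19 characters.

Answer: |emerald   this   is|
|that   rice   heart|
|festival north hard|
|cloud sun          |

Derivation:
Line 1: ['emerald', 'this', 'is'] (min_width=15, slack=4)
Line 2: ['that', 'rice', 'heart'] (min_width=15, slack=4)
Line 3: ['festival', 'north', 'hard'] (min_width=19, slack=0)
Line 4: ['cloud', 'sun'] (min_width=9, slack=10)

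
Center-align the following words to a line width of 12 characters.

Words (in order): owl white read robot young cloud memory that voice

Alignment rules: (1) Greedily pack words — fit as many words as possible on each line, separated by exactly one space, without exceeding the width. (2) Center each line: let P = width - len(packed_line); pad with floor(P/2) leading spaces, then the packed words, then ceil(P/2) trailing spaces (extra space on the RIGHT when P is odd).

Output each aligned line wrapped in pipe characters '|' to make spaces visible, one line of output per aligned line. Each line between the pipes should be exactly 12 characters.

Line 1: ['owl', 'white'] (min_width=9, slack=3)
Line 2: ['read', 'robot'] (min_width=10, slack=2)
Line 3: ['young', 'cloud'] (min_width=11, slack=1)
Line 4: ['memory', 'that'] (min_width=11, slack=1)
Line 5: ['voice'] (min_width=5, slack=7)

Answer: | owl white  |
| read robot |
|young cloud |
|memory that |
|   voice    |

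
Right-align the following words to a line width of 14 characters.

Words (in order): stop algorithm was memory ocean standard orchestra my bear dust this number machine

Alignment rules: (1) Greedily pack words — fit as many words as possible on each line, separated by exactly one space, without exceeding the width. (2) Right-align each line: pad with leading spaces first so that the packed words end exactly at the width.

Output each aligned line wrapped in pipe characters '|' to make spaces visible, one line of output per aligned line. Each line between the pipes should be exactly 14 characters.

Answer: |stop algorithm|
|    was memory|
|ocean standard|
|  orchestra my|
|bear dust this|
|number machine|

Derivation:
Line 1: ['stop', 'algorithm'] (min_width=14, slack=0)
Line 2: ['was', 'memory'] (min_width=10, slack=4)
Line 3: ['ocean', 'standard'] (min_width=14, slack=0)
Line 4: ['orchestra', 'my'] (min_width=12, slack=2)
Line 5: ['bear', 'dust', 'this'] (min_width=14, slack=0)
Line 6: ['number', 'machine'] (min_width=14, slack=0)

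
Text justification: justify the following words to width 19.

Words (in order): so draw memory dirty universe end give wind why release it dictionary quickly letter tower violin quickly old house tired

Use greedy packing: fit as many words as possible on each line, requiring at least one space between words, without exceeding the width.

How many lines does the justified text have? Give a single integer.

Answer: 8

Derivation:
Line 1: ['so', 'draw', 'memory'] (min_width=14, slack=5)
Line 2: ['dirty', 'universe', 'end'] (min_width=18, slack=1)
Line 3: ['give', 'wind', 'why'] (min_width=13, slack=6)
Line 4: ['release', 'it'] (min_width=10, slack=9)
Line 5: ['dictionary', 'quickly'] (min_width=18, slack=1)
Line 6: ['letter', 'tower', 'violin'] (min_width=19, slack=0)
Line 7: ['quickly', 'old', 'house'] (min_width=17, slack=2)
Line 8: ['tired'] (min_width=5, slack=14)
Total lines: 8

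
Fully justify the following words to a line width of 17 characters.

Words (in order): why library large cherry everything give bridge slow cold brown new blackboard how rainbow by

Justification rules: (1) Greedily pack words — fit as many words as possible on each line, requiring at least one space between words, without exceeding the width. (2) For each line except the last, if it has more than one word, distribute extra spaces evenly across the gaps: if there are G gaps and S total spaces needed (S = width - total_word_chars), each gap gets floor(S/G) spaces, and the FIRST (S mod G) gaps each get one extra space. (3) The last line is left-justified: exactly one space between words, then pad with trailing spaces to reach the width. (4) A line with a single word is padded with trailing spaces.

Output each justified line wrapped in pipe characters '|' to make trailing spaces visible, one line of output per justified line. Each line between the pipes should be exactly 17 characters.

Answer: |why library large|
|cherry everything|
|give  bridge slow|
|cold   brown  new|
|blackboard    how|
|rainbow by       |

Derivation:
Line 1: ['why', 'library', 'large'] (min_width=17, slack=0)
Line 2: ['cherry', 'everything'] (min_width=17, slack=0)
Line 3: ['give', 'bridge', 'slow'] (min_width=16, slack=1)
Line 4: ['cold', 'brown', 'new'] (min_width=14, slack=3)
Line 5: ['blackboard', 'how'] (min_width=14, slack=3)
Line 6: ['rainbow', 'by'] (min_width=10, slack=7)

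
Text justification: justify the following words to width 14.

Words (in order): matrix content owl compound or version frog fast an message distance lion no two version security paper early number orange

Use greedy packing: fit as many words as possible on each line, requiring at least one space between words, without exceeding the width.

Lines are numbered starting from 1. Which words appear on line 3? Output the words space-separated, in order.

Line 1: ['matrix', 'content'] (min_width=14, slack=0)
Line 2: ['owl', 'compound'] (min_width=12, slack=2)
Line 3: ['or', 'version'] (min_width=10, slack=4)
Line 4: ['frog', 'fast', 'an'] (min_width=12, slack=2)
Line 5: ['message'] (min_width=7, slack=7)
Line 6: ['distance', 'lion'] (min_width=13, slack=1)
Line 7: ['no', 'two', 'version'] (min_width=14, slack=0)
Line 8: ['security', 'paper'] (min_width=14, slack=0)
Line 9: ['early', 'number'] (min_width=12, slack=2)
Line 10: ['orange'] (min_width=6, slack=8)

Answer: or version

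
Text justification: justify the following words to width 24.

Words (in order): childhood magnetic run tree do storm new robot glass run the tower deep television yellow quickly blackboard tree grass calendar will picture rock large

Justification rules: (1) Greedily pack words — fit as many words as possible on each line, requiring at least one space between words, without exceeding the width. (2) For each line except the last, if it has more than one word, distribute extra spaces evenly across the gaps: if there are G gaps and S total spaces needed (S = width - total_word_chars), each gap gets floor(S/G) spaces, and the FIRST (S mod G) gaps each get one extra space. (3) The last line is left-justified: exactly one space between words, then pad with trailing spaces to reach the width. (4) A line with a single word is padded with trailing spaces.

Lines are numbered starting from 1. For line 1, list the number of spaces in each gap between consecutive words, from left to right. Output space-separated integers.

Line 1: ['childhood', 'magnetic', 'run'] (min_width=22, slack=2)
Line 2: ['tree', 'do', 'storm', 'new', 'robot'] (min_width=23, slack=1)
Line 3: ['glass', 'run', 'the', 'tower', 'deep'] (min_width=24, slack=0)
Line 4: ['television', 'yellow'] (min_width=17, slack=7)
Line 5: ['quickly', 'blackboard', 'tree'] (min_width=23, slack=1)
Line 6: ['grass', 'calendar', 'will'] (min_width=19, slack=5)
Line 7: ['picture', 'rock', 'large'] (min_width=18, slack=6)

Answer: 2 2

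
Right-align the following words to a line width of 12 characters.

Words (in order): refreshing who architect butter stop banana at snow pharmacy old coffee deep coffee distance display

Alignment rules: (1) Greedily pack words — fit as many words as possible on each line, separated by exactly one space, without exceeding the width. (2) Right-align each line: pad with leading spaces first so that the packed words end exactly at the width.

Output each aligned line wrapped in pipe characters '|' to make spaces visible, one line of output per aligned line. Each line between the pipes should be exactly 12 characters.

Line 1: ['refreshing'] (min_width=10, slack=2)
Line 2: ['who'] (min_width=3, slack=9)
Line 3: ['architect'] (min_width=9, slack=3)
Line 4: ['butter', 'stop'] (min_width=11, slack=1)
Line 5: ['banana', 'at'] (min_width=9, slack=3)
Line 6: ['snow'] (min_width=4, slack=8)
Line 7: ['pharmacy', 'old'] (min_width=12, slack=0)
Line 8: ['coffee', 'deep'] (min_width=11, slack=1)
Line 9: ['coffee'] (min_width=6, slack=6)
Line 10: ['distance'] (min_width=8, slack=4)
Line 11: ['display'] (min_width=7, slack=5)

Answer: |  refreshing|
|         who|
|   architect|
| butter stop|
|   banana at|
|        snow|
|pharmacy old|
| coffee deep|
|      coffee|
|    distance|
|     display|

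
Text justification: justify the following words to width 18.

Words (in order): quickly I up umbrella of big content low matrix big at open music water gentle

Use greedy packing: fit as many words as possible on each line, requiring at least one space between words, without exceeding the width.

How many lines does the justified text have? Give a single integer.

Answer: 5

Derivation:
Line 1: ['quickly', 'I', 'up'] (min_width=12, slack=6)
Line 2: ['umbrella', 'of', 'big'] (min_width=15, slack=3)
Line 3: ['content', 'low', 'matrix'] (min_width=18, slack=0)
Line 4: ['big', 'at', 'open', 'music'] (min_width=17, slack=1)
Line 5: ['water', 'gentle'] (min_width=12, slack=6)
Total lines: 5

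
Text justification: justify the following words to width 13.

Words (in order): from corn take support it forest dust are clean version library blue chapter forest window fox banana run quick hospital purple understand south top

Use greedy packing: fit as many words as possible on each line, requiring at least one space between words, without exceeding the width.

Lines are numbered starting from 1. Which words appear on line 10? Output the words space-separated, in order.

Answer: run quick

Derivation:
Line 1: ['from', 'corn'] (min_width=9, slack=4)
Line 2: ['take', 'support'] (min_width=12, slack=1)
Line 3: ['it', 'forest'] (min_width=9, slack=4)
Line 4: ['dust', 'are'] (min_width=8, slack=5)
Line 5: ['clean', 'version'] (min_width=13, slack=0)
Line 6: ['library', 'blue'] (min_width=12, slack=1)
Line 7: ['chapter'] (min_width=7, slack=6)
Line 8: ['forest', 'window'] (min_width=13, slack=0)
Line 9: ['fox', 'banana'] (min_width=10, slack=3)
Line 10: ['run', 'quick'] (min_width=9, slack=4)
Line 11: ['hospital'] (min_width=8, slack=5)
Line 12: ['purple'] (min_width=6, slack=7)
Line 13: ['understand'] (min_width=10, slack=3)
Line 14: ['south', 'top'] (min_width=9, slack=4)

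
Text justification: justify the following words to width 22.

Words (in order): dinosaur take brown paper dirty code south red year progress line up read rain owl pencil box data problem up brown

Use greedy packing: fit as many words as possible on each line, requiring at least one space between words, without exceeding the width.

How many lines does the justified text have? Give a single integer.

Line 1: ['dinosaur', 'take', 'brown'] (min_width=19, slack=3)
Line 2: ['paper', 'dirty', 'code', 'south'] (min_width=22, slack=0)
Line 3: ['red', 'year', 'progress', 'line'] (min_width=22, slack=0)
Line 4: ['up', 'read', 'rain', 'owl'] (min_width=16, slack=6)
Line 5: ['pencil', 'box', 'data'] (min_width=15, slack=7)
Line 6: ['problem', 'up', 'brown'] (min_width=16, slack=6)
Total lines: 6

Answer: 6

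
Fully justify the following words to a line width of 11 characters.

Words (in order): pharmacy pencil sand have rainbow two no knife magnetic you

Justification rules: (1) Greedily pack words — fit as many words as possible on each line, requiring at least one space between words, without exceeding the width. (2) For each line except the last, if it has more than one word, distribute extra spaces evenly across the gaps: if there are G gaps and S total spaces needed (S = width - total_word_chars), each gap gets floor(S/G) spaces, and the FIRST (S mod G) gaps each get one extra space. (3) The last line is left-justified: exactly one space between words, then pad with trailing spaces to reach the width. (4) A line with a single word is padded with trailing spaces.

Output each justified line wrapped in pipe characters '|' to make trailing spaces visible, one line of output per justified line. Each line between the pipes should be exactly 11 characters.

Answer: |pharmacy   |
|pencil sand|
|have       |
|rainbow two|
|no    knife|
|magnetic   |
|you        |

Derivation:
Line 1: ['pharmacy'] (min_width=8, slack=3)
Line 2: ['pencil', 'sand'] (min_width=11, slack=0)
Line 3: ['have'] (min_width=4, slack=7)
Line 4: ['rainbow', 'two'] (min_width=11, slack=0)
Line 5: ['no', 'knife'] (min_width=8, slack=3)
Line 6: ['magnetic'] (min_width=8, slack=3)
Line 7: ['you'] (min_width=3, slack=8)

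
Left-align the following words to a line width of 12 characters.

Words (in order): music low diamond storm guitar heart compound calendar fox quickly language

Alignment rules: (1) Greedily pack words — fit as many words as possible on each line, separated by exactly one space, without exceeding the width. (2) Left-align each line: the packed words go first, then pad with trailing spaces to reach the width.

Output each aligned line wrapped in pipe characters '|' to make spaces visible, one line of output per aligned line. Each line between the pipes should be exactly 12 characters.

Line 1: ['music', 'low'] (min_width=9, slack=3)
Line 2: ['diamond'] (min_width=7, slack=5)
Line 3: ['storm', 'guitar'] (min_width=12, slack=0)
Line 4: ['heart'] (min_width=5, slack=7)
Line 5: ['compound'] (min_width=8, slack=4)
Line 6: ['calendar', 'fox'] (min_width=12, slack=0)
Line 7: ['quickly'] (min_width=7, slack=5)
Line 8: ['language'] (min_width=8, slack=4)

Answer: |music low   |
|diamond     |
|storm guitar|
|heart       |
|compound    |
|calendar fox|
|quickly     |
|language    |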